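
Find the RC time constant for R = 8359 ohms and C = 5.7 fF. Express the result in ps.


Step 1: tau = R * C
Step 2: tau = 8359 * 5.7 fF = 8359 * 5.7e-15 F
Step 3: tau = 4.76463e-11 s = 47.6463 ps

47.6463


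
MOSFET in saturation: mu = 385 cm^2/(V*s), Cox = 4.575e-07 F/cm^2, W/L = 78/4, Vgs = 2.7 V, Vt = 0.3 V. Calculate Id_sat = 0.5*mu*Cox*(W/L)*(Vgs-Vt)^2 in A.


Step 1: Overdrive voltage Vov = Vgs - Vt = 2.7 - 0.3 = 2.4 V
Step 2: W/L = 78/4 = 19.5
Step 3: Id = 0.5 * 385 * 4.575e-07 * 19.5 * 2.4^2
Step 4: Id = 9.89e-03 A

9.89e-03


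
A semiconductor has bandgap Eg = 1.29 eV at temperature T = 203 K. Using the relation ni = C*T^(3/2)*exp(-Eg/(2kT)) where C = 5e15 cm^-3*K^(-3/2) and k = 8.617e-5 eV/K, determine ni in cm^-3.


Step 1: Compute kT = 8.617e-5 * 203 = 0.01749251 eV
Step 2: Exponent = -Eg/(2kT) = -1.29/(2*0.01749251) = -36.87292
Step 3: T^(3/2) = 203^1.5 = 2892.30
Step 4: ni = 5e15 * 2892.30 * exp(-36.87292) = 1.40e+03 cm^-3

1.40e+03


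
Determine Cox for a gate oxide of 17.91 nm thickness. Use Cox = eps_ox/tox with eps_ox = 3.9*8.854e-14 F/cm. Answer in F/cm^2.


Step 1: eps_ox = 3.9 * 8.854e-14 = 3.45306e-13 F/cm
Step 2: tox in cm = 17.91 nm * 1e-7 = 1.7910e-06 cm
Step 3: Cox = 3.45306e-13 / 1.7910e-06 = 1.93e-07 F/cm^2

1.93e-07


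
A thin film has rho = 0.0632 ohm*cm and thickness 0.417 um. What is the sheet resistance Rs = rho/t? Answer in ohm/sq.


Step 1: Convert thickness to cm: t = 0.417 um = 4.1700e-05 cm
Step 2: Rs = rho / t = 0.0632 / 4.1700e-05
Step 3: Rs = 1515.6 ohm/sq

1515.6


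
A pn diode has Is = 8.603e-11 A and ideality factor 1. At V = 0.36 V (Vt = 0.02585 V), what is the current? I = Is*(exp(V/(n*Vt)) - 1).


Step 1: V/(n*Vt) = 0.36/(1*0.02585) = 13.9265
Step 2: exp(13.9265) = 1.1174e+06
Step 3: I = 8.603e-11 * (1.1174e+06 - 1) = 9.61e-05 A

9.61e-05


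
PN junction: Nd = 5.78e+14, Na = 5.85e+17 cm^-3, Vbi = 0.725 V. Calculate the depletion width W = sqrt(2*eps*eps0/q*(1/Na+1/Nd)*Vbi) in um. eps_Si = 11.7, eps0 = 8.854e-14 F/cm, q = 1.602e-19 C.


Step 1: 1/Na + 1/Nd = 1/5.85e+17 + 1/5.78e+14 = 1.73181e-15
Step 2: 2*eps*eps0/q = 2*11.7*8.854e-14/1.602e-19 = 1.293281e+07
Step 3: W^2 = 1.293281e+07 * 1.73181e-15 * 0.725 = 1.62379e-08
Step 4: W = sqrt(1.62379e-08) = 1.274e-04 cm = 1.274 um

1.274


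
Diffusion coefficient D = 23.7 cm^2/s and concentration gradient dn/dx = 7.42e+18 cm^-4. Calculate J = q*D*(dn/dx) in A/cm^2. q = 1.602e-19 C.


Step 1: J = q * D * (dn/dx)
Step 2: J = 1.602e-19 * 23.7 * 7.42e+18
Step 3: J = 2.82e+01 A/cm^2

2.82e+01


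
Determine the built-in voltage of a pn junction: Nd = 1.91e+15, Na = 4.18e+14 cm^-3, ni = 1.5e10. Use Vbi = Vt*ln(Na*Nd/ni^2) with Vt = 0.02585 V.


Step 1: Compute Na*Nd/ni^2 = 4.18e+14 * 1.91e+15 / (1.5e10)^2 = 3.5484e+09
Step 2: ln(3.5484e+09) = 21.9898
Step 3: Vbi = 0.02585 * 21.9898 = 0.568 V

0.568


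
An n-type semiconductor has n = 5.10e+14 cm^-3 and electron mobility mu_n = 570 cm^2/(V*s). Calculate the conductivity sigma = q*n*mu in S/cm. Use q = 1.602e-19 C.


Step 1: sigma = q * n * mu
Step 2: sigma = 1.602e-19 * 5.10e+14 * 570
Step 3: sigma = 4.657e-02 S/cm

4.657e-02


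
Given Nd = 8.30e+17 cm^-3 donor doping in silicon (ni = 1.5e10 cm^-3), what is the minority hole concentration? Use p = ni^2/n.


Step 1: Since Nd >> ni, n ≈ Nd = 8.30e+17 cm^-3
Step 2: p = ni^2 / n = (1.5e10)^2 / 8.30e+17
Step 3: p = 2.25e20 / 8.30e+17 = 2.71e+02 cm^-3

2.71e+02


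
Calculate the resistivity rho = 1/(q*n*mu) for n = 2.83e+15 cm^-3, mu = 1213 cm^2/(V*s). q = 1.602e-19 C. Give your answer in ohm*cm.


Step 1: sigma = q * n * mu = 1.602e-19 * 2.83e+15 * 1213 = 5.49933e-01 S/cm
Step 2: rho = 1 / sigma = 1 / 5.49933e-01 = 1.818 ohm*cm

1.818


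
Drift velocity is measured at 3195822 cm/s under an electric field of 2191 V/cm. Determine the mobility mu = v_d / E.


Step 1: mu = v_d / E
Step 2: mu = 3195822 / 2191
Step 3: mu = 1458.61 cm^2/(V*s)

1458.61


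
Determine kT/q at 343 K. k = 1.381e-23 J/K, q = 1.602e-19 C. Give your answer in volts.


Step 1: kT = 1.381e-23 * 343 = 4.73683e-21 J
Step 2: Vt = kT/q = 4.73683e-21 / 1.602e-19
Step 3: Vt = 0.02957 V

0.02957


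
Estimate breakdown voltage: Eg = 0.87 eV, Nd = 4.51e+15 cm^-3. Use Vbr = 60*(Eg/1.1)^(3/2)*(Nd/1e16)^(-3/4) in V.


Step 1: Eg/1.1 = 0.87/1.1 = 0.790909
Step 2: (Eg/1.1)^1.5 = 0.790909^1.5 = 0.703380
Step 3: (Nd/1e16)^(-0.75) = (0.451)^(-0.75) = 1.817053
Step 4: Vbr = 60 * 0.703380 * 1.817053 = 76.7 V

76.7


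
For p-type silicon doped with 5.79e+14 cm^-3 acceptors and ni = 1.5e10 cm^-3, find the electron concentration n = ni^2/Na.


Step 1: Majority hole concentration p ≈ Na = 5.79e+14 cm^-3
Step 2: n = ni^2 / Na = (1.5e10)^2 / 5.79e+14
Step 3: n = 3.89e+05 cm^-3

3.89e+05


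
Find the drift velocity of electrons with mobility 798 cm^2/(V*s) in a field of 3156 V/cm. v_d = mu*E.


Step 1: v_d = mu * E
Step 2: v_d = 798 * 3156 = 2518488
Step 3: v_d = 2.52e+06 cm/s

2.52e+06


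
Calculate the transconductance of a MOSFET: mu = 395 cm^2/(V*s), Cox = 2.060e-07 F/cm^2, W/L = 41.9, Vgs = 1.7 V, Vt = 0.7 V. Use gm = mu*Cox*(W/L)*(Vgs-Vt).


Step 1: Vov = Vgs - Vt = 1.7 - 0.7 = 1.0 V
Step 2: gm = mu * Cox * (W/L) * Vov
Step 3: gm = 395 * 2.060e-07 * 41.9 * 1.0 = 3.41e-03 S

3.41e-03


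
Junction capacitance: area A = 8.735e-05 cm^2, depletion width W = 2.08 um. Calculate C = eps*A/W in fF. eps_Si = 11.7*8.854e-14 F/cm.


Step 1: eps_Si = 11.7 * 8.854e-14 = 1.035918e-12 F/cm
Step 2: W in cm = 2.08 * 1e-4 = 2.08e-04 cm
Step 3: C = 1.035918e-12 * 8.735e-05 / 2.08e-04 = 4.350358e-13 F
Step 4: C = 435.04 fF

435.04


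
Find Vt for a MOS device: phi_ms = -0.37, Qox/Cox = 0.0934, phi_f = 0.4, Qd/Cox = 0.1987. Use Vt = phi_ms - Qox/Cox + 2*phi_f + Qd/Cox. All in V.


Step 1: Vt = phi_ms - Qox/Cox + 2*phi_f + Qd/Cox
Step 2: Vt = -0.37 - 0.0934 + 2*0.4 + 0.1987
Step 3: Vt = -0.37 - 0.0934 + 0.8 + 0.1987
Step 4: Vt = 0.5353 V

0.5353


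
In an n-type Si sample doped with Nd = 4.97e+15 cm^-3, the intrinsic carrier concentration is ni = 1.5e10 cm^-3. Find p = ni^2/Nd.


Step 1: Since Nd >> ni, n ≈ Nd = 4.97e+15 cm^-3
Step 2: p = ni^2 / n = (1.5e10)^2 / 4.97e+15
Step 3: p = 2.25e20 / 4.97e+15 = 4.53e+04 cm^-3

4.53e+04


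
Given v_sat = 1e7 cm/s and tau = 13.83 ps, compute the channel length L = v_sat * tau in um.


Step 1: tau in seconds = 13.83 ps * 1e-12 = 1.3830e-11 s
Step 2: L = v_sat * tau = 1e7 * 1.3830e-11 = 1.3830e-04 cm
Step 3: L in um = 1.3830e-04 * 1e4 = 1.383 um

1.383


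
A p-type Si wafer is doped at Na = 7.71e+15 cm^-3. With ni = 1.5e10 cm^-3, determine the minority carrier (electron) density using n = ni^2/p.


Step 1: Majority hole concentration p ≈ Na = 7.71e+15 cm^-3
Step 2: n = ni^2 / Na = (1.5e10)^2 / 7.71e+15
Step 3: n = 2.92e+04 cm^-3

2.92e+04


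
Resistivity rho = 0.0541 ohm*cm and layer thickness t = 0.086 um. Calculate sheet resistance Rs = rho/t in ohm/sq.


Step 1: Convert thickness to cm: t = 0.086 um = 8.6000e-06 cm
Step 2: Rs = rho / t = 0.0541 / 8.6000e-06
Step 3: Rs = 6290.7 ohm/sq

6290.7


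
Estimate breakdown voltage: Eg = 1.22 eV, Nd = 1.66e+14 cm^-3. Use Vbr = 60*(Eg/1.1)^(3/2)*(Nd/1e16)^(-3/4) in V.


Step 1: Eg/1.1 = 1.22/1.1 = 1.109091
Step 2: (Eg/1.1)^1.5 = 1.109091^1.5 = 1.168021
Step 3: (Nd/1e16)^(-0.75) = (0.0166)^(-0.75) = 21.623149
Step 4: Vbr = 60 * 1.168021 * 21.623149 = 1515.4 V

1515.4


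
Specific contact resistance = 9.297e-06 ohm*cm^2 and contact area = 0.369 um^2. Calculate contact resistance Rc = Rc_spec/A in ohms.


Step 1: Convert area to cm^2: 0.369 um^2 = 3.6900e-09 cm^2
Step 2: Rc = Rc_spec / A = 9.297e-06 / 3.6900e-09
Step 3: Rc = 2.52e+03 ohms

2.52e+03


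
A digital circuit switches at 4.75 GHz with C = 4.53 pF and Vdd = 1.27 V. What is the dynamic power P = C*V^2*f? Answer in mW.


Step 1: V^2 = 1.27^2 = 1.6129 V^2
Step 2: P = C*V^2*f = 4.53e-12 F * 1.6129 * 4.75e9 Hz
Step 3: P = 3.470557575e-02 W
Step 4: P = 34.706 mW

34.706


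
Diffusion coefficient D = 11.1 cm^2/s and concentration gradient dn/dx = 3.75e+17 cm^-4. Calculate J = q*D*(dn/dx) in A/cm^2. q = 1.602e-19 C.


Step 1: J = q * D * (dn/dx)
Step 2: J = 1.602e-19 * 11.1 * 3.75e+17
Step 3: J = 6.67e-01 A/cm^2

6.67e-01


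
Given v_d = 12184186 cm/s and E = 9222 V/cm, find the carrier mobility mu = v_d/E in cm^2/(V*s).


Step 1: mu = v_d / E
Step 2: mu = 12184186 / 9222
Step 3: mu = 1321.21 cm^2/(V*s)

1321.21


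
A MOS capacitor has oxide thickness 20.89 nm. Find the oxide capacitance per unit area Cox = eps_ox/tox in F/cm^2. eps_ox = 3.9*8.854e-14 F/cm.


Step 1: eps_ox = 3.9 * 8.854e-14 = 3.45306e-13 F/cm
Step 2: tox in cm = 20.89 nm * 1e-7 = 2.0890e-06 cm
Step 3: Cox = 3.45306e-13 / 2.0890e-06 = 1.65e-07 F/cm^2

1.65e-07


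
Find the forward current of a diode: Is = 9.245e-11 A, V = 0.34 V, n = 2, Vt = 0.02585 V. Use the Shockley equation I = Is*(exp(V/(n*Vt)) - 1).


Step 1: V/(n*Vt) = 0.34/(2*0.02585) = 6.5764
Step 2: exp(6.5764) = 7.1795e+02
Step 3: I = 9.245e-11 * (7.1795e+02 - 1) = 6.63e-08 A

6.63e-08


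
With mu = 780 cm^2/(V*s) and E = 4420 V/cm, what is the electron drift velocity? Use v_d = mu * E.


Step 1: v_d = mu * E
Step 2: v_d = 780 * 4420 = 3447600
Step 3: v_d = 3.45e+06 cm/s

3.45e+06


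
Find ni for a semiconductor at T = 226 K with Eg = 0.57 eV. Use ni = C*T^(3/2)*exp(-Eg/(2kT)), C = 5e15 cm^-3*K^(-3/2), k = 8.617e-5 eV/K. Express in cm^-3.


Step 1: Compute kT = 8.617e-5 * 226 = 0.01947442 eV
Step 2: Exponent = -Eg/(2kT) = -0.57/(2*0.01947442) = -14.63458
Step 3: T^(3/2) = 226^1.5 = 3397.52
Step 4: ni = 5e15 * 3397.52 * exp(-14.63458) = 7.49e+12 cm^-3

7.49e+12


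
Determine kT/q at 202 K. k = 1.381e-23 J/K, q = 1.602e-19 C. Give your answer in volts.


Step 1: kT = 1.381e-23 * 202 = 2.78962e-21 J
Step 2: Vt = kT/q = 2.78962e-21 / 1.602e-19
Step 3: Vt = 0.01741 V

0.01741


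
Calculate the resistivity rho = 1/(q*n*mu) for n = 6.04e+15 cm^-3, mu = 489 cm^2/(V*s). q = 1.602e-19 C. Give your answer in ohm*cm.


Step 1: sigma = q * n * mu = 1.602e-19 * 6.04e+15 * 489 = 4.73160e-01 S/cm
Step 2: rho = 1 / sigma = 1 / 4.73160e-01 = 2.113 ohm*cm

2.113


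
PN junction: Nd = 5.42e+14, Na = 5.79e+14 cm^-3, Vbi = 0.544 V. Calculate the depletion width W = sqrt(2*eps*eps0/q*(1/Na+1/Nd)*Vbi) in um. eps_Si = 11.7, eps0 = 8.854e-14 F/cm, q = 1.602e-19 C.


Step 1: 1/Na + 1/Nd = 1/5.79e+14 + 1/5.42e+14 = 3.57213e-15
Step 2: 2*eps*eps0/q = 2*11.7*8.854e-14/1.602e-19 = 1.293281e+07
Step 3: W^2 = 1.293281e+07 * 3.57213e-15 * 0.544 = 2.51315e-08
Step 4: W = sqrt(2.51315e-08) = 1.585e-04 cm = 1.585 um

1.585


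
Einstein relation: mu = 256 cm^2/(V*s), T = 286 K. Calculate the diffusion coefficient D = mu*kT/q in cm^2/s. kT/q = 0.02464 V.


Step 1: D = mu * (kT/q)
Step 2: D = 256 * 0.02464
Step 3: D = 6.31 cm^2/s

6.31


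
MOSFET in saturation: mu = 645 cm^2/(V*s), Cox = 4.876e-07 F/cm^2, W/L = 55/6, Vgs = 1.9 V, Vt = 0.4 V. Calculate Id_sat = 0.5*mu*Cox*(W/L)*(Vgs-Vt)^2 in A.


Step 1: Overdrive voltage Vov = Vgs - Vt = 1.9 - 0.4 = 1.5 V
Step 2: W/L = 55/6 = 9.16667
Step 3: Id = 0.5 * 645 * 4.876e-07 * 9.16667 * 1.5^2
Step 4: Id = 3.24e-03 A

3.24e-03


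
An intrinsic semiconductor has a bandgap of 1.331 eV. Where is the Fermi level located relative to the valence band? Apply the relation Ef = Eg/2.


Step 1: For an intrinsic semiconductor, the Fermi level sits at midgap.
Step 2: Ef = Eg / 2 = 1.331 / 2 = 0.6655 eV

0.6655


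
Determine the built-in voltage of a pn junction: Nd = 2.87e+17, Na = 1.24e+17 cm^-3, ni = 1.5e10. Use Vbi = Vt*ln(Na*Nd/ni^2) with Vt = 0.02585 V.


Step 1: Compute Na*Nd/ni^2 = 1.24e+17 * 2.87e+17 / (1.5e10)^2 = 1.5817e+14
Step 2: ln(1.5817e+14) = 32.6947
Step 3: Vbi = 0.02585 * 32.6947 = 0.845 V

0.845


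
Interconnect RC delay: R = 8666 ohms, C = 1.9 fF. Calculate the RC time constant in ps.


Step 1: tau = R * C
Step 2: tau = 8666 * 1.9 fF = 8666 * 1.9e-15 F
Step 3: tau = 1.64654e-11 s = 16.4654 ps

16.4654


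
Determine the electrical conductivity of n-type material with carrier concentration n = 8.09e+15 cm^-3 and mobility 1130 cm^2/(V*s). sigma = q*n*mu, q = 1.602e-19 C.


Step 1: sigma = q * n * mu
Step 2: sigma = 1.602e-19 * 8.09e+15 * 1130
Step 3: sigma = 1.465e+00 S/cm

1.465e+00


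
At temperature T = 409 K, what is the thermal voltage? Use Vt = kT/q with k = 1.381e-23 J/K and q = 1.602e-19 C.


Step 1: kT = 1.381e-23 * 409 = 5.64829e-21 J
Step 2: Vt = kT/q = 5.64829e-21 / 1.602e-19
Step 3: Vt = 0.03526 V

0.03526


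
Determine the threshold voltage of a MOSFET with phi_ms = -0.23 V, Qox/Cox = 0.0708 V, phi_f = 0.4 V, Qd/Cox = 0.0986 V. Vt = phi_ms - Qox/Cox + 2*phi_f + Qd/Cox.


Step 1: Vt = phi_ms - Qox/Cox + 2*phi_f + Qd/Cox
Step 2: Vt = -0.23 - 0.0708 + 2*0.4 + 0.0986
Step 3: Vt = -0.23 - 0.0708 + 0.8 + 0.0986
Step 4: Vt = 0.5978 V

0.5978


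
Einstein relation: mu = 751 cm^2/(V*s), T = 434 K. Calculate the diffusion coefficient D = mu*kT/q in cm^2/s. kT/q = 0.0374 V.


Step 1: D = mu * (kT/q)
Step 2: D = 751 * 0.0374
Step 3: D = 28.09 cm^2/s

28.09


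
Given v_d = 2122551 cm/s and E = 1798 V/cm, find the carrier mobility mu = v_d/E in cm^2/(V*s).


Step 1: mu = v_d / E
Step 2: mu = 2122551 / 1798
Step 3: mu = 1180.51 cm^2/(V*s)

1180.51


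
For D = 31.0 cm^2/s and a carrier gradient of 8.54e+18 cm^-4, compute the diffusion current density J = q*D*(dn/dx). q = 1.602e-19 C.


Step 1: J = q * D * (dn/dx)
Step 2: J = 1.602e-19 * 31.0 * 8.54e+18
Step 3: J = 4.24e+01 A/cm^2

4.24e+01


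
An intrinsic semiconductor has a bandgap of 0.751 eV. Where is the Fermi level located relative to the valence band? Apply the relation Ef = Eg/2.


Step 1: For an intrinsic semiconductor, the Fermi level sits at midgap.
Step 2: Ef = Eg / 2 = 0.751 / 2 = 0.3755 eV

0.3755


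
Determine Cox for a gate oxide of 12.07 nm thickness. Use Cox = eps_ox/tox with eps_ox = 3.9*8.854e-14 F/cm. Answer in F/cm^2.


Step 1: eps_ox = 3.9 * 8.854e-14 = 3.45306e-13 F/cm
Step 2: tox in cm = 12.07 nm * 1e-7 = 1.2070e-06 cm
Step 3: Cox = 3.45306e-13 / 1.2070e-06 = 2.86e-07 F/cm^2

2.86e-07


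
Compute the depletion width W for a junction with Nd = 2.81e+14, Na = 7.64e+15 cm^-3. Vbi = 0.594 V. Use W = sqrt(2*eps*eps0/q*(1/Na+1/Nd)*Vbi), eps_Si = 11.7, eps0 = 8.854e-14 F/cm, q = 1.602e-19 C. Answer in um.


Step 1: 1/Na + 1/Nd = 1/7.64e+15 + 1/2.81e+14 = 3.68961e-15
Step 2: 2*eps*eps0/q = 2*11.7*8.854e-14/1.602e-19 = 1.293281e+07
Step 3: W^2 = 1.293281e+07 * 3.68961e-15 * 0.594 = 2.83439e-08
Step 4: W = sqrt(2.83439e-08) = 1.684e-04 cm = 1.684 um

1.684


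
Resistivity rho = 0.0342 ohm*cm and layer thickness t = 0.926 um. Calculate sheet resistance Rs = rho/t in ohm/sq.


Step 1: Convert thickness to cm: t = 0.926 um = 9.2600e-05 cm
Step 2: Rs = rho / t = 0.0342 / 9.2600e-05
Step 3: Rs = 369.3 ohm/sq

369.3


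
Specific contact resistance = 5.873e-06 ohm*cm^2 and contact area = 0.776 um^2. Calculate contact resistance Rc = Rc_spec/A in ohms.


Step 1: Convert area to cm^2: 0.776 um^2 = 7.7600e-09 cm^2
Step 2: Rc = Rc_spec / A = 5.873e-06 / 7.7600e-09
Step 3: Rc = 7.57e+02 ohms

7.57e+02


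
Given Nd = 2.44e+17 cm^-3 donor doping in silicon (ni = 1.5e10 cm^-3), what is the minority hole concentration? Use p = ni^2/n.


Step 1: Since Nd >> ni, n ≈ Nd = 2.44e+17 cm^-3
Step 2: p = ni^2 / n = (1.5e10)^2 / 2.44e+17
Step 3: p = 2.25e20 / 2.44e+17 = 9.22e+02 cm^-3

9.22e+02


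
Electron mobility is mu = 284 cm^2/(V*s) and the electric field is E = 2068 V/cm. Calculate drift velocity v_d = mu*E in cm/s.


Step 1: v_d = mu * E
Step 2: v_d = 284 * 2068 = 587312
Step 3: v_d = 5.87e+05 cm/s

5.87e+05


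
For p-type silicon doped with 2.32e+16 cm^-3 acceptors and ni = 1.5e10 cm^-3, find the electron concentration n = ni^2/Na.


Step 1: Majority hole concentration p ≈ Na = 2.32e+16 cm^-3
Step 2: n = ni^2 / Na = (1.5e10)^2 / 2.32e+16
Step 3: n = 9.70e+03 cm^-3

9.70e+03


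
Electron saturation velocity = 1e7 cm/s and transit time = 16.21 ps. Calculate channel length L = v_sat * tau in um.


Step 1: tau in seconds = 16.21 ps * 1e-12 = 1.6210e-11 s
Step 2: L = v_sat * tau = 1e7 * 1.6210e-11 = 1.6210e-04 cm
Step 3: L in um = 1.6210e-04 * 1e4 = 1.621 um

1.621


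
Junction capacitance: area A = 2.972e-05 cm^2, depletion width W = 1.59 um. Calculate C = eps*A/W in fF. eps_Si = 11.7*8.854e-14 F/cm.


Step 1: eps_Si = 11.7 * 8.854e-14 = 1.035918e-12 F/cm
Step 2: W in cm = 1.59 * 1e-4 = 1.59e-04 cm
Step 3: C = 1.035918e-12 * 2.972e-05 / 1.59e-04 = 1.936320e-13 F
Step 4: C = 193.63 fF

193.63


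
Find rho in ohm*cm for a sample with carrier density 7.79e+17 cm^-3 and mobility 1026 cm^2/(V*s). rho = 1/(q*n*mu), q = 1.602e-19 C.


Step 1: sigma = q * n * mu = 1.602e-19 * 7.79e+17 * 1026 = 1.28040e+02 S/cm
Step 2: rho = 1 / sigma = 1 / 1.28040e+02 = 0.00781 ohm*cm

0.00781


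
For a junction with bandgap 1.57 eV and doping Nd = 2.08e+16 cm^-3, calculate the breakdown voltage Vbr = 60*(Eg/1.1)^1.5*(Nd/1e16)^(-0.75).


Step 1: Eg/1.1 = 1.57/1.1 = 1.427273
Step 2: (Eg/1.1)^1.5 = 1.427273^1.5 = 1.705142
Step 3: (Nd/1e16)^(-0.75) = (2.08)^(-0.75) = 0.577368
Step 4: Vbr = 60 * 1.705142 * 0.577368 = 59.1 V

59.1


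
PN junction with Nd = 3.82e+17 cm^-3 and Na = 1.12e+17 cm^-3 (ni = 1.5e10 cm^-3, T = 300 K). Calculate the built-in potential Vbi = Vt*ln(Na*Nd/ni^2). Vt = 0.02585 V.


Step 1: Compute Na*Nd/ni^2 = 1.12e+17 * 3.82e+17 / (1.5e10)^2 = 1.9015e+14
Step 2: ln(1.9015e+14) = 32.8788
Step 3: Vbi = 0.02585 * 32.8788 = 0.85 V

0.85


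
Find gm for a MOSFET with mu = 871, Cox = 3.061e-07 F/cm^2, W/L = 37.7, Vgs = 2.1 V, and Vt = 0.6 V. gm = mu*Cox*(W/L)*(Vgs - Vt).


Step 1: Vov = Vgs - Vt = 2.1 - 0.6 = 1.5 V
Step 2: gm = mu * Cox * (W/L) * Vov
Step 3: gm = 871 * 3.061e-07 * 37.7 * 1.5 = 1.51e-02 S

1.51e-02


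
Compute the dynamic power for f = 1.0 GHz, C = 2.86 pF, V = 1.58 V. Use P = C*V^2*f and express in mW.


Step 1: V^2 = 1.58^2 = 2.4964 V^2
Step 2: P = C*V^2*f = 2.86e-12 F * 2.4964 * 1.0e9 Hz
Step 3: P = 7.139704e-03 W
Step 4: P = 7.14 mW

7.14


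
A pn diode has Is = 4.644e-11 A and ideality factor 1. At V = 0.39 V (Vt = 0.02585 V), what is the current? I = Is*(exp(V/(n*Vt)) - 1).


Step 1: V/(n*Vt) = 0.39/(1*0.02585) = 15.0870
Step 2: exp(15.0870) = 3.5662e+06
Step 3: I = 4.644e-11 * (3.5662e+06 - 1) = 1.66e-04 A

1.66e-04


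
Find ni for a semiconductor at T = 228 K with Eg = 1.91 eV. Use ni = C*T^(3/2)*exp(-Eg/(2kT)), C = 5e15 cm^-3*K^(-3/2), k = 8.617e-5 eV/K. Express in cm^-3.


Step 1: Compute kT = 8.617e-5 * 228 = 0.01964676 eV
Step 2: Exponent = -Eg/(2kT) = -1.91/(2*0.01964676) = -48.60852
Step 3: T^(3/2) = 228^1.5 = 3442.72
Step 4: ni = 5e15 * 3442.72 * exp(-48.60852) = 1.33e-02 cm^-3

1.33e-02


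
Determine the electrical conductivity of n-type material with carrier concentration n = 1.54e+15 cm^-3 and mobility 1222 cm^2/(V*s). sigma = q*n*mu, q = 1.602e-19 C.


Step 1: sigma = q * n * mu
Step 2: sigma = 1.602e-19 * 1.54e+15 * 1222
Step 3: sigma = 3.015e-01 S/cm

3.015e-01


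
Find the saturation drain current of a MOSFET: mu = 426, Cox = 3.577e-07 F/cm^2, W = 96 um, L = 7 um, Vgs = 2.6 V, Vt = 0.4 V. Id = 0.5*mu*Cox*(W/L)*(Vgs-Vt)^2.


Step 1: Overdrive voltage Vov = Vgs - Vt = 2.6 - 0.4 = 2.2 V
Step 2: W/L = 96/7 = 13.7143
Step 3: Id = 0.5 * 426 * 3.577e-07 * 13.7143 * 2.2^2
Step 4: Id = 5.06e-03 A

5.06e-03


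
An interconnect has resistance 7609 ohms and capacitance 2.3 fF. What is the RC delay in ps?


Step 1: tau = R * C
Step 2: tau = 7609 * 2.3 fF = 7609 * 2.3e-15 F
Step 3: tau = 1.75007e-11 s = 17.5007 ps

17.5007


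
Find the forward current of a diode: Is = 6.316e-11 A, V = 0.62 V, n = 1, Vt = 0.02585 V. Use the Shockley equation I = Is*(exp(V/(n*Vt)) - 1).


Step 1: V/(n*Vt) = 0.62/(1*0.02585) = 23.9845
Step 2: exp(23.9845) = 2.6082e+10
Step 3: I = 6.316e-11 * (2.6082e+10 - 1) = 1.65e+00 A

1.65e+00


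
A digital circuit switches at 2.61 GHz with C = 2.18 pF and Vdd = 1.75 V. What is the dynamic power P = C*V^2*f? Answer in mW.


Step 1: V^2 = 1.75^2 = 3.0625 V^2
Step 2: P = C*V^2*f = 2.18e-12 F * 3.0625 * 2.61e9 Hz
Step 3: P = 1.74250125e-02 W
Step 4: P = 17.425 mW

17.425


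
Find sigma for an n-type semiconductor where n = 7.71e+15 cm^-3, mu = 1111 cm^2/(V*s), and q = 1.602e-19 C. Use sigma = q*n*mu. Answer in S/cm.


Step 1: sigma = q * n * mu
Step 2: sigma = 1.602e-19 * 7.71e+15 * 1111
Step 3: sigma = 1.372e+00 S/cm

1.372e+00


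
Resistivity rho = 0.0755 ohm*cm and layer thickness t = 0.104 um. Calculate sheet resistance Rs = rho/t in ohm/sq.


Step 1: Convert thickness to cm: t = 0.104 um = 1.0400e-05 cm
Step 2: Rs = rho / t = 0.0755 / 1.0400e-05
Step 3: Rs = 7259.6 ohm/sq

7259.6


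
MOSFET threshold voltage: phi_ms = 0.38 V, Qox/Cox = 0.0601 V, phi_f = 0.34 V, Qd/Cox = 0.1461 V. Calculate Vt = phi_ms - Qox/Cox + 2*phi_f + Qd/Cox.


Step 1: Vt = phi_ms - Qox/Cox + 2*phi_f + Qd/Cox
Step 2: Vt = 0.38 - 0.0601 + 2*0.34 + 0.1461
Step 3: Vt = 0.38 - 0.0601 + 0.68 + 0.1461
Step 4: Vt = 1.146 V

1.146


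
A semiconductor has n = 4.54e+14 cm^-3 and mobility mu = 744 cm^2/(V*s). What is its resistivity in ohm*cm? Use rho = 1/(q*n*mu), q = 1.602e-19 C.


Step 1: sigma = q * n * mu = 1.602e-19 * 4.54e+14 * 744 = 5.41117e-02 S/cm
Step 2: rho = 1 / sigma = 1 / 5.41117e-02 = 18.48 ohm*cm

18.48


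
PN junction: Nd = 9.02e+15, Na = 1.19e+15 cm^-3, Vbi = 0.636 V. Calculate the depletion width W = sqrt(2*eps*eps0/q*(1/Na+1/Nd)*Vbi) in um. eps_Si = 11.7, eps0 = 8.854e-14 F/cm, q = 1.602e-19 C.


Step 1: 1/Na + 1/Nd = 1/1.19e+15 + 1/9.02e+15 = 9.51201e-16
Step 2: 2*eps*eps0/q = 2*11.7*8.854e-14/1.602e-19 = 1.293281e+07
Step 3: W^2 = 1.293281e+07 * 9.51201e-16 * 0.636 = 7.82388e-09
Step 4: W = sqrt(7.82388e-09) = 8.845e-05 cm = 0.8845 um

0.8845


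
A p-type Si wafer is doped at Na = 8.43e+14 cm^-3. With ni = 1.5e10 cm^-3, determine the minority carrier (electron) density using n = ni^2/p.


Step 1: Majority hole concentration p ≈ Na = 8.43e+14 cm^-3
Step 2: n = ni^2 / Na = (1.5e10)^2 / 8.43e+14
Step 3: n = 2.67e+05 cm^-3

2.67e+05


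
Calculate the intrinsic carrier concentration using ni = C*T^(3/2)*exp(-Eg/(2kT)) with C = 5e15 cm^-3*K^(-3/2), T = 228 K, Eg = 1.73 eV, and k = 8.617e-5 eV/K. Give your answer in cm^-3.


Step 1: Compute kT = 8.617e-5 * 228 = 0.01964676 eV
Step 2: Exponent = -Eg/(2kT) = -1.73/(2*0.01964676) = -44.02762
Step 3: T^(3/2) = 228^1.5 = 3442.72
Step 4: ni = 5e15 * 3442.72 * exp(-44.02762) = 1.30e+00 cm^-3

1.30e+00


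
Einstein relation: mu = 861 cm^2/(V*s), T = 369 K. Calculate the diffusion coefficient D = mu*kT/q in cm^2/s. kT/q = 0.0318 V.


Step 1: D = mu * (kT/q)
Step 2: D = 861 * 0.0318
Step 3: D = 27.38 cm^2/s

27.38


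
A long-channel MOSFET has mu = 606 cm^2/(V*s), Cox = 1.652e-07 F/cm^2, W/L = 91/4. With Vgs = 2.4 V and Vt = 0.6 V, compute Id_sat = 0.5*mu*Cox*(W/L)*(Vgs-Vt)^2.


Step 1: Overdrive voltage Vov = Vgs - Vt = 2.4 - 0.6 = 1.8 V
Step 2: W/L = 91/4 = 22.75
Step 3: Id = 0.5 * 606 * 1.652e-07 * 22.75 * 1.8^2
Step 4: Id = 3.69e-03 A

3.69e-03


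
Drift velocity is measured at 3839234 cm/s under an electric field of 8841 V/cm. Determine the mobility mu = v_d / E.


Step 1: mu = v_d / E
Step 2: mu = 3839234 / 8841
Step 3: mu = 434.25 cm^2/(V*s)

434.25


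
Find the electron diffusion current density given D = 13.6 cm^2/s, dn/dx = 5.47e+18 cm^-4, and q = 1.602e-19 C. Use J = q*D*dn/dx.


Step 1: J = q * D * (dn/dx)
Step 2: J = 1.602e-19 * 13.6 * 5.47e+18
Step 3: J = 1.19e+01 A/cm^2

1.19e+01


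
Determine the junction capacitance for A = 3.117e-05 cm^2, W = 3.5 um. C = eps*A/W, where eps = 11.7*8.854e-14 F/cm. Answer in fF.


Step 1: eps_Si = 11.7 * 8.854e-14 = 1.035918e-12 F/cm
Step 2: W in cm = 3.5 * 1e-4 = 3.50e-04 cm
Step 3: C = 1.035918e-12 * 3.117e-05 / 3.50e-04 = 9.225590e-14 F
Step 4: C = 92.26 fF

92.26


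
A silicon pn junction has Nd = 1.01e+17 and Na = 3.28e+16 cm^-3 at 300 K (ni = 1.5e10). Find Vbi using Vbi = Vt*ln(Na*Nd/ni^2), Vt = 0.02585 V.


Step 1: Compute Na*Nd/ni^2 = 3.28e+16 * 1.01e+17 / (1.5e10)^2 = 1.4724e+13
Step 2: ln(1.4724e+13) = 30.3205
Step 3: Vbi = 0.02585 * 30.3205 = 0.784 V

0.784


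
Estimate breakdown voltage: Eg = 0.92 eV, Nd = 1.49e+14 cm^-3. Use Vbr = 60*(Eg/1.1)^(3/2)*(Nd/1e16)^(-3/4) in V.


Step 1: Eg/1.1 = 0.92/1.1 = 0.836364
Step 2: (Eg/1.1)^1.5 = 0.836364^1.5 = 0.764879
Step 3: (Nd/1e16)^(-0.75) = (0.0149)^(-0.75) = 23.448243
Step 4: Vbr = 60 * 0.764879 * 23.448243 = 1076.1 V

1076.1


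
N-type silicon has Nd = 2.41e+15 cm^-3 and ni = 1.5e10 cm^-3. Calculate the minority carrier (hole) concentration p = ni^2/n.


Step 1: Since Nd >> ni, n ≈ Nd = 2.41e+15 cm^-3
Step 2: p = ni^2 / n = (1.5e10)^2 / 2.41e+15
Step 3: p = 2.25e20 / 2.41e+15 = 9.34e+04 cm^-3

9.34e+04


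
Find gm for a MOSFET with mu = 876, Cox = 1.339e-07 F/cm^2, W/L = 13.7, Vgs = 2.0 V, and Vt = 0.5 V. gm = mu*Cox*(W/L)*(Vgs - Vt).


Step 1: Vov = Vgs - Vt = 2.0 - 0.5 = 1.5 V
Step 2: gm = mu * Cox * (W/L) * Vov
Step 3: gm = 876 * 1.339e-07 * 13.7 * 1.5 = 2.41e-03 S

2.41e-03


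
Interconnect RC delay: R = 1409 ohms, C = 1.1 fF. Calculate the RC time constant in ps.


Step 1: tau = R * C
Step 2: tau = 1409 * 1.1 fF = 1409 * 1.1e-15 F
Step 3: tau = 1.5499e-12 s = 1.5499 ps

1.5499


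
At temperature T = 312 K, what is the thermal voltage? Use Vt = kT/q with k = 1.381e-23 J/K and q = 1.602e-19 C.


Step 1: kT = 1.381e-23 * 312 = 4.30872e-21 J
Step 2: Vt = kT/q = 4.30872e-21 / 1.602e-19
Step 3: Vt = 0.0269 V

0.0269


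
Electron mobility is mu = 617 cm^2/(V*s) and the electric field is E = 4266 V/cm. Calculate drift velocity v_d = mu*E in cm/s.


Step 1: v_d = mu * E
Step 2: v_d = 617 * 4266 = 2632122
Step 3: v_d = 2.63e+06 cm/s

2.63e+06


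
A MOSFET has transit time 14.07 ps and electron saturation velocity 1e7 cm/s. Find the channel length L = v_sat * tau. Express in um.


Step 1: tau in seconds = 14.07 ps * 1e-12 = 1.4070e-11 s
Step 2: L = v_sat * tau = 1e7 * 1.4070e-11 = 1.4070e-04 cm
Step 3: L in um = 1.4070e-04 * 1e4 = 1.407 um

1.407


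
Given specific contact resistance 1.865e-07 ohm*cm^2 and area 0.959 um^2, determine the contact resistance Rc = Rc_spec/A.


Step 1: Convert area to cm^2: 0.959 um^2 = 9.5900e-09 cm^2
Step 2: Rc = Rc_spec / A = 1.865e-07 / 9.5900e-09
Step 3: Rc = 1.94e+01 ohms

1.94e+01


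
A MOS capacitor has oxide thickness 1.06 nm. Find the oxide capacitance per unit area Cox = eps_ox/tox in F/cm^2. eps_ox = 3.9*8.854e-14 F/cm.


Step 1: eps_ox = 3.9 * 8.854e-14 = 3.45306e-13 F/cm
Step 2: tox in cm = 1.06 nm * 1e-7 = 1.0600e-07 cm
Step 3: Cox = 3.45306e-13 / 1.0600e-07 = 3.26e-06 F/cm^2

3.26e-06


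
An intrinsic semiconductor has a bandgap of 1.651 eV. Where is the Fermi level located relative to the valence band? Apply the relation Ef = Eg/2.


Step 1: For an intrinsic semiconductor, the Fermi level sits at midgap.
Step 2: Ef = Eg / 2 = 1.651 / 2 = 0.8255 eV

0.8255


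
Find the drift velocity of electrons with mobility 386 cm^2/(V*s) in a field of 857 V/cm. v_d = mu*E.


Step 1: v_d = mu * E
Step 2: v_d = 386 * 857 = 330802
Step 3: v_d = 3.31e+05 cm/s

3.31e+05


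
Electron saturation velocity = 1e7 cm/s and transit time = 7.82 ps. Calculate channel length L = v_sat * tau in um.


Step 1: tau in seconds = 7.82 ps * 1e-12 = 7.8200e-12 s
Step 2: L = v_sat * tau = 1e7 * 7.8200e-12 = 7.8200e-05 cm
Step 3: L in um = 7.8200e-05 * 1e4 = 0.782 um

0.782


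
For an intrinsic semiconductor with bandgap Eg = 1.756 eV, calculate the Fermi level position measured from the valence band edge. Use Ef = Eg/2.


Step 1: For an intrinsic semiconductor, the Fermi level sits at midgap.
Step 2: Ef = Eg / 2 = 1.756 / 2 = 0.878 eV

0.878


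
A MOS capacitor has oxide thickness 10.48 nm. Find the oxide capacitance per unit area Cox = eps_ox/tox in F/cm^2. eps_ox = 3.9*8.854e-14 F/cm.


Step 1: eps_ox = 3.9 * 8.854e-14 = 3.45306e-13 F/cm
Step 2: tox in cm = 10.48 nm * 1e-7 = 1.0480e-06 cm
Step 3: Cox = 3.45306e-13 / 1.0480e-06 = 3.29e-07 F/cm^2

3.29e-07


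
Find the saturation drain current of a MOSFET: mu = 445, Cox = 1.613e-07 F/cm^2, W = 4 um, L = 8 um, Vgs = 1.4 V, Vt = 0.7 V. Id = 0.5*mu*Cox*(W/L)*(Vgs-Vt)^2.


Step 1: Overdrive voltage Vov = Vgs - Vt = 1.4 - 0.7 = 0.7 V
Step 2: W/L = 4/8 = 0.5
Step 3: Id = 0.5 * 445 * 1.613e-07 * 0.5 * 0.7^2
Step 4: Id = 8.79e-06 A

8.79e-06


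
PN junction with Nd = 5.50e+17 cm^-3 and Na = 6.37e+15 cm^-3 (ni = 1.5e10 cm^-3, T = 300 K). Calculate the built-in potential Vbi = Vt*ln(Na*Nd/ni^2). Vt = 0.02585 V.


Step 1: Compute Na*Nd/ni^2 = 6.37e+15 * 5.50e+17 / (1.5e10)^2 = 1.5571e+13
Step 2: ln(1.5571e+13) = 30.3764
Step 3: Vbi = 0.02585 * 30.3764 = 0.785 V

0.785


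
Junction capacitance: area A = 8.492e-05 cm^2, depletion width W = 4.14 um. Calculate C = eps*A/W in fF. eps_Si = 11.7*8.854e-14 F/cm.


Step 1: eps_Si = 11.7 * 8.854e-14 = 1.035918e-12 F/cm
Step 2: W in cm = 4.14 * 1e-4 = 4.14e-04 cm
Step 3: C = 1.035918e-12 * 8.492e-05 / 4.14e-04 = 2.124883e-13 F
Step 4: C = 212.49 fF

212.49


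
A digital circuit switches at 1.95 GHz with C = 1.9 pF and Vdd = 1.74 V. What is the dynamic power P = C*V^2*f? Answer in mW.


Step 1: V^2 = 1.74^2 = 3.0276 V^2
Step 2: P = C*V^2*f = 1.9e-12 F * 3.0276 * 1.95e9 Hz
Step 3: P = 1.1217258e-02 W
Step 4: P = 11.217 mW

11.217


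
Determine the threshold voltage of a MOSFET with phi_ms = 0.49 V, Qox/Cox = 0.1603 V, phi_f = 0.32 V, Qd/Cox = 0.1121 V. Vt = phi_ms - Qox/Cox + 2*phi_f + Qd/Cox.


Step 1: Vt = phi_ms - Qox/Cox + 2*phi_f + Qd/Cox
Step 2: Vt = 0.49 - 0.1603 + 2*0.32 + 0.1121
Step 3: Vt = 0.49 - 0.1603 + 0.64 + 0.1121
Step 4: Vt = 1.0818 V

1.0818


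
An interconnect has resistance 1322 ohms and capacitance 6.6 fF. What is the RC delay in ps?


Step 1: tau = R * C
Step 2: tau = 1322 * 6.6 fF = 1322 * 6.6e-15 F
Step 3: tau = 8.7252e-12 s = 8.7252 ps

8.7252


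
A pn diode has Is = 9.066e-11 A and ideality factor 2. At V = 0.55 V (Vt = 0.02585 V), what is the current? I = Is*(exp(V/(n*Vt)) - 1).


Step 1: V/(n*Vt) = 0.55/(2*0.02585) = 10.6383
Step 2: exp(10.6383) = 4.1702e+04
Step 3: I = 9.066e-11 * (4.1702e+04 - 1) = 3.78e-06 A

3.78e-06


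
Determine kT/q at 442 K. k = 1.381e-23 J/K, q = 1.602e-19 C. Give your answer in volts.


Step 1: kT = 1.381e-23 * 442 = 6.10402e-21 J
Step 2: Vt = kT/q = 6.10402e-21 / 1.602e-19
Step 3: Vt = 0.0381 V

0.0381


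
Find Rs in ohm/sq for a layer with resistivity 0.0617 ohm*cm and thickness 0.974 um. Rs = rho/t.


Step 1: Convert thickness to cm: t = 0.974 um = 9.7400e-05 cm
Step 2: Rs = rho / t = 0.0617 / 9.7400e-05
Step 3: Rs = 633.5 ohm/sq

633.5


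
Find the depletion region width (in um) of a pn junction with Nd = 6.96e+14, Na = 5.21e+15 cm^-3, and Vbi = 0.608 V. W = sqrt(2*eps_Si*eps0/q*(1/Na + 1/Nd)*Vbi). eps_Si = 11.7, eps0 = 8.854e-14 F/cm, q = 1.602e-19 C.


Step 1: 1/Na + 1/Nd = 1/5.21e+15 + 1/6.96e+14 = 1.62872e-15
Step 2: 2*eps*eps0/q = 2*11.7*8.854e-14/1.602e-19 = 1.293281e+07
Step 3: W^2 = 1.293281e+07 * 1.62872e-15 * 0.608 = 1.28069e-08
Step 4: W = sqrt(1.28069e-08) = 1.132e-04 cm = 1.132 um

1.132


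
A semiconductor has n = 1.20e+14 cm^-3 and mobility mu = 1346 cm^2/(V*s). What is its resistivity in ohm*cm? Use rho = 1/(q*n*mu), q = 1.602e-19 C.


Step 1: sigma = q * n * mu = 1.602e-19 * 1.20e+14 * 1346 = 2.58755e-02 S/cm
Step 2: rho = 1 / sigma = 1 / 2.58755e-02 = 38.65 ohm*cm

38.65


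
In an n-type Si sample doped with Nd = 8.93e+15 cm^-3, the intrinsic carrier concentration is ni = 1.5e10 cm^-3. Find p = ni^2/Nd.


Step 1: Since Nd >> ni, n ≈ Nd = 8.93e+15 cm^-3
Step 2: p = ni^2 / n = (1.5e10)^2 / 8.93e+15
Step 3: p = 2.25e20 / 8.93e+15 = 2.52e+04 cm^-3

2.52e+04


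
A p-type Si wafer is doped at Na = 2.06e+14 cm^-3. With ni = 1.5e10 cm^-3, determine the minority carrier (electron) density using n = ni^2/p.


Step 1: Majority hole concentration p ≈ Na = 2.06e+14 cm^-3
Step 2: n = ni^2 / Na = (1.5e10)^2 / 2.06e+14
Step 3: n = 1.09e+06 cm^-3

1.09e+06


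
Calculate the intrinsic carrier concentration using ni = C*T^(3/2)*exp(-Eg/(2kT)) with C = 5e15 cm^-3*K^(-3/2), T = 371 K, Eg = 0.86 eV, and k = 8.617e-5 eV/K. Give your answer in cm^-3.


Step 1: Compute kT = 8.617e-5 * 371 = 0.03196907 eV
Step 2: Exponent = -Eg/(2kT) = -0.86/(2*0.03196907) = -13.45050
Step 3: T^(3/2) = 371^1.5 = 7145.96
Step 4: ni = 5e15 * 7145.96 * exp(-13.45050) = 5.15e+13 cm^-3

5.15e+13


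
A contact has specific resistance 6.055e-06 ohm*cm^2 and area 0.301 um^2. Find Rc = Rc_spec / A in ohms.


Step 1: Convert area to cm^2: 0.301 um^2 = 3.0100e-09 cm^2
Step 2: Rc = Rc_spec / A = 6.055e-06 / 3.0100e-09
Step 3: Rc = 2.01e+03 ohms

2.01e+03


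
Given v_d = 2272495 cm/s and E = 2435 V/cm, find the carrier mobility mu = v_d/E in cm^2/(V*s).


Step 1: mu = v_d / E
Step 2: mu = 2272495 / 2435
Step 3: mu = 933.26 cm^2/(V*s)

933.26


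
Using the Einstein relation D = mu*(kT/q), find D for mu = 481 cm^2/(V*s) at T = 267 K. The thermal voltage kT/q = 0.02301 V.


Step 1: D = mu * (kT/q)
Step 2: D = 481 * 0.02301
Step 3: D = 11.07 cm^2/s

11.07


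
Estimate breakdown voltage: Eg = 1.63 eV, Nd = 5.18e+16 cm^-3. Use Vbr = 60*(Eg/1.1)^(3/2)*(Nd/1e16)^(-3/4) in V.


Step 1: Eg/1.1 = 1.63/1.1 = 1.481818
Step 2: (Eg/1.1)^1.5 = 1.481818^1.5 = 1.803816
Step 3: (Nd/1e16)^(-0.75) = (5.18)^(-0.75) = 0.291241
Step 4: Vbr = 60 * 1.803816 * 0.291241 = 31.5 V

31.5


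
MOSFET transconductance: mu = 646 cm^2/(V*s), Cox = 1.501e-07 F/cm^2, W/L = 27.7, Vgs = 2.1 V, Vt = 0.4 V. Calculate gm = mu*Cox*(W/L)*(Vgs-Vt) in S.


Step 1: Vov = Vgs - Vt = 2.1 - 0.4 = 1.7 V
Step 2: gm = mu * Cox * (W/L) * Vov
Step 3: gm = 646 * 1.501e-07 * 27.7 * 1.7 = 4.57e-03 S

4.57e-03


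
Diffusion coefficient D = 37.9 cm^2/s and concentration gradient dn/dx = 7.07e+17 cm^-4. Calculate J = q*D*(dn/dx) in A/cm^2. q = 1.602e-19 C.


Step 1: J = q * D * (dn/dx)
Step 2: J = 1.602e-19 * 37.9 * 7.07e+17
Step 3: J = 4.29e+00 A/cm^2

4.29e+00


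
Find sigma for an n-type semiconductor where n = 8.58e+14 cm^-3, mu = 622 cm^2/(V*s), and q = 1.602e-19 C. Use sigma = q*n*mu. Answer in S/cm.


Step 1: sigma = q * n * mu
Step 2: sigma = 1.602e-19 * 8.58e+14 * 622
Step 3: sigma = 8.549e-02 S/cm

8.549e-02


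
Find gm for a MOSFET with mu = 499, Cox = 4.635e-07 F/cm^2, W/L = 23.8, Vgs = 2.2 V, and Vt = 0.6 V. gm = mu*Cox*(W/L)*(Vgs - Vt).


Step 1: Vov = Vgs - Vt = 2.2 - 0.6 = 1.6 V
Step 2: gm = mu * Cox * (W/L) * Vov
Step 3: gm = 499 * 4.635e-07 * 23.8 * 1.6 = 8.81e-03 S

8.81e-03


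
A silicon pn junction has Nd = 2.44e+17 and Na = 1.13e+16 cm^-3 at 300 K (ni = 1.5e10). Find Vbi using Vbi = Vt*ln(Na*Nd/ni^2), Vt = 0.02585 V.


Step 1: Compute Na*Nd/ni^2 = 1.13e+16 * 2.44e+17 / (1.5e10)^2 = 1.2254e+13
Step 2: ln(1.2254e+13) = 30.1369
Step 3: Vbi = 0.02585 * 30.1369 = 0.779 V

0.779


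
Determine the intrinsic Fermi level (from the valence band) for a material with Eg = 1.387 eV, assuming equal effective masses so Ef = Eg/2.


Step 1: For an intrinsic semiconductor, the Fermi level sits at midgap.
Step 2: Ef = Eg / 2 = 1.387 / 2 = 0.6935 eV

0.6935


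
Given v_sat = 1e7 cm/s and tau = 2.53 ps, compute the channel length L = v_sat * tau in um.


Step 1: tau in seconds = 2.53 ps * 1e-12 = 2.5300e-12 s
Step 2: L = v_sat * tau = 1e7 * 2.5300e-12 = 2.5300e-05 cm
Step 3: L in um = 2.5300e-05 * 1e4 = 0.253 um

0.253


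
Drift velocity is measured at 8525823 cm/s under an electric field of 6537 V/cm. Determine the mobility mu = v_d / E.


Step 1: mu = v_d / E
Step 2: mu = 8525823 / 6537
Step 3: mu = 1304.24 cm^2/(V*s)

1304.24


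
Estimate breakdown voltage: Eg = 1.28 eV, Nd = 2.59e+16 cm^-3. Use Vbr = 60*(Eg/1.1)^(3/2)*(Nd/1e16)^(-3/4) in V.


Step 1: Eg/1.1 = 1.28/1.1 = 1.163636
Step 2: (Eg/1.1)^1.5 = 1.163636^1.5 = 1.255237
Step 3: (Nd/1e16)^(-0.75) = (2.59)^(-0.75) = 0.489807
Step 4: Vbr = 60 * 1.255237 * 0.489807 = 36.9 V

36.9


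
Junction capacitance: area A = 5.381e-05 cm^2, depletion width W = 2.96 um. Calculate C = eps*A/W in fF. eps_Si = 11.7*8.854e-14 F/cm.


Step 1: eps_Si = 11.7 * 8.854e-14 = 1.035918e-12 F/cm
Step 2: W in cm = 2.96 * 1e-4 = 2.96e-04 cm
Step 3: C = 1.035918e-12 * 5.381e-05 / 2.96e-04 = 1.883201e-13 F
Step 4: C = 188.32 fF

188.32


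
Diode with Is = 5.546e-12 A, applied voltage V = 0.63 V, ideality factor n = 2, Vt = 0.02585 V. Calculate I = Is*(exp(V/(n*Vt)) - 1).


Step 1: V/(n*Vt) = 0.63/(2*0.02585) = 12.1857
Step 2: exp(12.1857) = 1.9597e+05
Step 3: I = 5.546e-12 * (1.9597e+05 - 1) = 1.09e-06 A

1.09e-06


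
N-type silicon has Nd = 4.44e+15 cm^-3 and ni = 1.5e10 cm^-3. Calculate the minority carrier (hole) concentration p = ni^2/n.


Step 1: Since Nd >> ni, n ≈ Nd = 4.44e+15 cm^-3
Step 2: p = ni^2 / n = (1.5e10)^2 / 4.44e+15
Step 3: p = 2.25e20 / 4.44e+15 = 5.07e+04 cm^-3

5.07e+04


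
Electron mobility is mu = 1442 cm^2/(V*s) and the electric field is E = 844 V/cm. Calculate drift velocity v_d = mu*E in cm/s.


Step 1: v_d = mu * E
Step 2: v_d = 1442 * 844 = 1217048
Step 3: v_d = 1.22e+06 cm/s

1.22e+06


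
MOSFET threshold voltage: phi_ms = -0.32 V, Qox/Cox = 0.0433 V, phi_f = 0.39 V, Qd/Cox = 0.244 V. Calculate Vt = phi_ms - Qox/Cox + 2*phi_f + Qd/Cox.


Step 1: Vt = phi_ms - Qox/Cox + 2*phi_f + Qd/Cox
Step 2: Vt = -0.32 - 0.0433 + 2*0.39 + 0.244
Step 3: Vt = -0.32 - 0.0433 + 0.78 + 0.244
Step 4: Vt = 0.6607 V

0.6607


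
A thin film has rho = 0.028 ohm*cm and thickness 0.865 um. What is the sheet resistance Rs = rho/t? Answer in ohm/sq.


Step 1: Convert thickness to cm: t = 0.865 um = 8.6500e-05 cm
Step 2: Rs = rho / t = 0.028 / 8.6500e-05
Step 3: Rs = 323.7 ohm/sq

323.7


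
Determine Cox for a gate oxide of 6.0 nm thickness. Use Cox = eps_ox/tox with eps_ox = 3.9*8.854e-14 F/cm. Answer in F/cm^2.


Step 1: eps_ox = 3.9 * 8.854e-14 = 3.45306e-13 F/cm
Step 2: tox in cm = 6.0 nm * 1e-7 = 6.0000e-07 cm
Step 3: Cox = 3.45306e-13 / 6.0000e-07 = 5.76e-07 F/cm^2

5.76e-07


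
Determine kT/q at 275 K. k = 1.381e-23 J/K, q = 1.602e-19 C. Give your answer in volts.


Step 1: kT = 1.381e-23 * 275 = 3.79775e-21 J
Step 2: Vt = kT/q = 3.79775e-21 / 1.602e-19
Step 3: Vt = 0.02371 V

0.02371


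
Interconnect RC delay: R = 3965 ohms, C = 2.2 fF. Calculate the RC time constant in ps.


Step 1: tau = R * C
Step 2: tau = 3965 * 2.2 fF = 3965 * 2.2e-15 F
Step 3: tau = 8.723e-12 s = 8.723 ps

8.723


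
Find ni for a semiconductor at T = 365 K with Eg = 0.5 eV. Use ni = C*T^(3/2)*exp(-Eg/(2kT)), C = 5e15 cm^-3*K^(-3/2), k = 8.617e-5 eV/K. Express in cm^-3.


Step 1: Compute kT = 8.617e-5 * 365 = 0.03145205 eV
Step 2: Exponent = -Eg/(2kT) = -0.5/(2*0.03145205) = -7.94861
Step 3: T^(3/2) = 365^1.5 = 6973.32
Step 4: ni = 5e15 * 6973.32 * exp(-7.94861) = 1.23e+16 cm^-3

1.23e+16


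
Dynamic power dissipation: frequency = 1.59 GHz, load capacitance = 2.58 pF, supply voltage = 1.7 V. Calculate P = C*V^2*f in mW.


Step 1: V^2 = 1.7^2 = 2.89 V^2
Step 2: P = C*V^2*f = 2.58e-12 F * 2.89 * 1.59e9 Hz
Step 3: P = 1.1855358e-02 W
Step 4: P = 11.855 mW

11.855


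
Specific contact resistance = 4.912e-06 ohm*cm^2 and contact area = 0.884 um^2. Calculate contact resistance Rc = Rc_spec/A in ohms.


Step 1: Convert area to cm^2: 0.884 um^2 = 8.8400e-09 cm^2
Step 2: Rc = Rc_spec / A = 4.912e-06 / 8.8400e-09
Step 3: Rc = 5.56e+02 ohms

5.56e+02


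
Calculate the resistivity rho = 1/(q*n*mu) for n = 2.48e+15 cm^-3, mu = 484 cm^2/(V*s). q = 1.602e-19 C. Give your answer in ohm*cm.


Step 1: sigma = q * n * mu = 1.602e-19 * 2.48e+15 * 484 = 1.92291e-01 S/cm
Step 2: rho = 1 / sigma = 1 / 1.92291e-01 = 5.2 ohm*cm

5.2
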